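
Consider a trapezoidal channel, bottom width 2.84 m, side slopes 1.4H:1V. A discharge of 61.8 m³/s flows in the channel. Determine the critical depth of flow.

At critical depth, Q² T / (g A³) = 1, i.e. A³/T = Q²/g = 61.8²/9.81 = 389.3.
At y = 2.93 m: A³/T = 762 — too large.
At y = 2.02 m: A³/T = 176.7 — too small.
At y = 2.48 m: A³/T = 392 — ≈ 389.3.

y_c = 2.48 m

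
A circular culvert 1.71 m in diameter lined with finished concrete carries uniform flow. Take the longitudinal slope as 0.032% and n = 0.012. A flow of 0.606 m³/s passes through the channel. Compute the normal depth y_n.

y_n = 0.656 m

Manning's equation rearranged: A R^(2/3) = nQ / (1·√S) = 0.012 × 0.606 / (√0.00032) = 0.4065.
At y = 0.503 m: A R^(2/3) = 0.2457 — low.
At y = 0.773 m: A R^(2/3) = 0.5472 — high.
At y = 0.656 m: A R^(2/3) = 0.4067 — matches.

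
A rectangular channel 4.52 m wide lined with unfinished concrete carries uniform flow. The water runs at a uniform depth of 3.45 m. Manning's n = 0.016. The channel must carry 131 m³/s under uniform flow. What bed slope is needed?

Flow area A = b·y = 4.52 × 3.45 = 15.59 m². Wetted perimeter P = b + 2y = 4.52 + 2×3.45 = 11.42 m.
Hydraulic radius R = A/P = 15.59/11.42 = 1.365 m.
From Manning's equation, S = [nQ / (1 A R^(2/3))]² = [0.016 × 131 / (1 × 15.59 × 1.365^(2/3))]² = 0.0119.

S = 0.0119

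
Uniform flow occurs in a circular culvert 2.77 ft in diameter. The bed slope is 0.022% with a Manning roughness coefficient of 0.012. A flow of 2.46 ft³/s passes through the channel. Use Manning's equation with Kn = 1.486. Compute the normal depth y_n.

y_n = 1.01 ft

Manning's equation rearranged: A R^(2/3) = nQ / (1.486·√S) = 0.012 × 2.46 / (1.486 × √0.00022) = 1.339.
Try y = 1.13 ft: A R^(2/3) = 1.648 — over.
Try y = 0.854 ft: A R^(2/3) = 0.9738 — short.
Try y = 1.01 ft: A R^(2/3) = 1.339 — matches.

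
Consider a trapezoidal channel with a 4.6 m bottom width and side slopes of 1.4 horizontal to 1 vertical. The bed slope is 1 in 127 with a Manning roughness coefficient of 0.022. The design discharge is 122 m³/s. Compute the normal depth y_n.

Manning's equation rearranged: A R^(2/3) = nQ / (1·√S) = 0.022 × 122 / (√0.007874) = 30.25.
Try y = 2.12 m: A R^(2/3) = 19.59 — short.
Try y = 2.65 m: A R^(2/3) = 30.19 — ≈ 30.25.

y_n = 2.65 m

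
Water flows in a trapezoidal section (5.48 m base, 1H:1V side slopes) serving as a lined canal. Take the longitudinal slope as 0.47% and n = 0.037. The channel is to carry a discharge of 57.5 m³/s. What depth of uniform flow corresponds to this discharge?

y_n = 2.69 m

Manning's equation rearranged: A R^(2/3) = nQ / (1·√S) = 0.037 × 57.5 / (√0.0047) = 31.03.
Try y = 2.4 m: A R^(2/3) = 25.24 — too small.
Try y = 2.95 m: A R^(2/3) = 36.78 — too large.
Try y = 2.69 m: A R^(2/3) = 31.05 — close enough.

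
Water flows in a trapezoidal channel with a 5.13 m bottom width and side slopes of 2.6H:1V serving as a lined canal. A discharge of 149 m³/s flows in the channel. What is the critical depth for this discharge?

y_c = 2.84 m

At critical depth, Q² T / (g A³) = 1, i.e. A³/T = Q²/g = 149²/9.81 = 2263.
Try y = 3.53 m: A³/T = 5486 — high.
Try y = 2.23 m: A³/T = 865.3 — low.
Try y = 2.84 m: A³/T = 2256 — matches.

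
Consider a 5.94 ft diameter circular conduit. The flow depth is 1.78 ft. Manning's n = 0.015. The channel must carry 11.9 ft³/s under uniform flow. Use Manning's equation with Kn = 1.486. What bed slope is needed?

S = 0.00029

For a circular section of diameter D = 5.94 ft at depth y = 1.78 ft, the central angle is θ = 2 arccos(1 − 2y/D) = 2.317 rad. Then A = (D²/8)(θ − sin θ) = 6.981 ft² and P = Dθ/2 = 6.882 ft.
Hydraulic radius R = A/P = 6.981/6.882 = 1.014 ft.
From Manning's equation, S = [nQ / (1.486 A R^(2/3))]² = [0.015 × 11.9 / (1.486 × 6.981 × 1.014^(2/3))]² = 0.00029.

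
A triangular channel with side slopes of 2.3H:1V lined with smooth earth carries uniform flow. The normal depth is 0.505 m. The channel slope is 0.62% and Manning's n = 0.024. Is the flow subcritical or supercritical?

For a triangular section with side slope z = 2.3: A = zy² = 2.3×0.505² = 0.5866 m²; P = 2y√(1+z²) = 2×0.505×2.508 = 2.533 m.
Hydraulic radius R = A/P = 0.5866/2.533 = 0.2316 m.
V = (1/n) R^(2/3) √S = (1/0.024) × 0.2316^(2/3) × √0.0062 = 1.237 m/s. Hydraulic depth D_h = A/T = 0.5866/2.323 = 0.2525 m.
Froude number Fr = V/√(g·D_h) = 1.237/√(9.81×0.2525) = 0.786, which is less than 1, so the flow is subcritical.

subcritical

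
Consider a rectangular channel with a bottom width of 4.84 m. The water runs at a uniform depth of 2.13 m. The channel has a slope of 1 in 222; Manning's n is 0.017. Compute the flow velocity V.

V = 4.29 m/s

Flow area A = b·y = 4.84 × 2.13 = 10.31 m². Wetted perimeter P = b + 2y = 4.84 + 2×2.13 = 9.1 m.
Hydraulic radius R = A/P = 10.31/9.1 = 1.133 m.
From Manning's equation, V = (1/n) R^(2/3) S^(1/2) = (1/0.017) × 1.133^(2/3) × 0.004505^(1/2) = 4.29 m/s.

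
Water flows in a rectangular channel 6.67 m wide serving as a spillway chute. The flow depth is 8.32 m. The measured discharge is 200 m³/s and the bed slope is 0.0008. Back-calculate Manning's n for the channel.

n = 0.014

Flow area A = b·y = 6.67 × 8.32 = 55.49 m². Wetted perimeter P = b + 2y = 6.67 + 2×8.32 = 23.31 m.
Hydraulic radius R = A/P = 55.49/23.31 = 2.381 m.
Rearranging Manning's equation: n = (1/Q) A R^(2/3) S^(1/2) = (1/200) × 55.49 × 2.381^(2/3) × √0.0008 = 0.014.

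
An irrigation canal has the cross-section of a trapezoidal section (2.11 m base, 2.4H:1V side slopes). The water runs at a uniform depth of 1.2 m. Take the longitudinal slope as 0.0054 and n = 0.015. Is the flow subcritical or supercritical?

supercritical

With bottom width b = 2.11 m and side slope z = 2.4: A = (b + zy)y = (2.11 + 2.4×1.2)×1.2 = 5.988 m²; P = b + 2y√(1+z²) = 2.11 + 2×1.2×2.6 = 8.35 m.
Hydraulic radius R = A/P = 5.988/8.35 = 0.7171 m.
V = (1/n) R^(2/3) √S = (1/0.015) × 0.7171^(2/3) × √0.0054 = 3.925 m/s. Hydraulic depth D_h = A/T = 5.988/7.87 = 0.7609 m.
Froude number Fr = V/√(g·D_h) = 3.925/√(9.81×0.7609) = 1.44, which is greater than 1, so the flow is supercritical.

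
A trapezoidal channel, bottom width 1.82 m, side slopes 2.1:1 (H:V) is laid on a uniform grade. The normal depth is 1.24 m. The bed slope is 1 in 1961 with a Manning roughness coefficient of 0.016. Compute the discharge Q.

Q = 6.24 m³/s

With bottom width b = 1.82 m and side slope z = 2.1: A = (b + zy)y = (1.82 + 2.1×1.24)×1.24 = 5.486 m²; P = b + 2y√(1+z²) = 1.82 + 2×1.24×2.326 = 7.588 m.
Hydraulic radius R = A/P = 5.486/7.588 = 0.7229 m.
Manning's equation: Q = (1/n) A R^(2/3) S^(1/2) = (1/0.016) × 5.486 × 0.7229^(2/3) × 0.0005099^(1/2) = 6.24 m³/s.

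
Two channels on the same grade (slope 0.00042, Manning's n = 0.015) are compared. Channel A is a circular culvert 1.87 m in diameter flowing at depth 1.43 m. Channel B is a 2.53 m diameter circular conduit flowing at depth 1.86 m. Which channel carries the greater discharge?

channel B

Channel A: For a circular section of diameter D = 1.87 m at depth y = 1.43 m, the central angle is θ = 2 arccos(1 − 2y/D) = 4.257 rad. Then A = (D²/8)(θ − sin θ) = 2.254 m² and P = Dθ/2 = 3.981 m. Hydraulic radius R = A/P = 2.254/3.981 = 0.5661 m. Q_A = (1/0.015)·2.254·0.5661^(2/3)·√0.00042 = 2.107 m³/s.
Channel B: For a circular section of diameter D = 2.53 m at depth y = 1.86 m, the central angle is θ = 2 arccos(1 − 2y/D) = 4.121 rad. Then A = (D²/8)(θ − sin θ) = 3.961 m² and P = Dθ/2 = 5.213 m. Hydraulic radius R = A/P = 3.961/5.213 = 0.7599 m. Q_B = (1/0.015)·3.961·0.7599^(2/3)·√0.00042 = 4.507 m³/s.
Q_A = 2.107 m³/s vs Q_B = 4.507 m³/s, so channel B carries more.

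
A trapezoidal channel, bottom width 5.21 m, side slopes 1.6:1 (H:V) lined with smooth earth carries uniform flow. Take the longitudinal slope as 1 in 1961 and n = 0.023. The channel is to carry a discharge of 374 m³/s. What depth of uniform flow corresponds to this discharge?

Manning's equation rearranged: A R^(2/3) = nQ / (1·√S) = 0.023 × 374 / (√0.0005099) = 380.9.
Trying y = 9.01 m: A R^(2/3) = 482.7 — high.
Trying y = 6.72 m: A R^(2/3) = 247.7 — low.
Trying y = 8.13 m: A R^(2/3) = 381.1 — matches.

y_n = 8.13 m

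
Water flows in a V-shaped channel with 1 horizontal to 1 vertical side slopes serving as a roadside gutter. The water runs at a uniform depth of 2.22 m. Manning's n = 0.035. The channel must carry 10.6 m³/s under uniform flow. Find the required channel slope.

For a triangular section with side slope z = 1: A = zy² = 1×2.22² = 4.928 m²; P = 2y√(1+z²) = 2×2.22×1.414 = 6.279 m.
Hydraulic radius R = A/P = 4.928/6.279 = 0.7849 m.
From Manning's equation, S = [nQ / (1 A R^(2/3))]² = [0.035 × 10.6 / (1 × 4.928 × 0.7849^(2/3))]² = 0.00783.

S = 0.00783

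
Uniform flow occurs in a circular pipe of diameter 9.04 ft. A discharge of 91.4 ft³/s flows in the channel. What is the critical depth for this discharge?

y_c = 2.28 ft

At critical depth, Q² T / (g A³) = 1, i.e. A³/T = Q²/g = 91.4²/32.2 = 259.4.
At y = 2.54 ft: A³/T = 397.5 — too large.
At y = 1.56 ft: A³/T = 59.15 — too small.
At y = 2.28 ft: A³/T = 261.2 — close enough.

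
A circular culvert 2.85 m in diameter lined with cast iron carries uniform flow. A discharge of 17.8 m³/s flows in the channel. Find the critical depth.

y_c = 1.87 m

At critical depth, Q² T / (g A³) = 1, i.e. A³/T = Q²/g = 17.8²/9.81 = 32.3.
Try y = 2.32 m: A³/T = 77.55 — too large.
Try y = 1.68 m: A³/T = 21.36 — too small.
Try y = 1.87 m: A³/T = 32.26 — matches.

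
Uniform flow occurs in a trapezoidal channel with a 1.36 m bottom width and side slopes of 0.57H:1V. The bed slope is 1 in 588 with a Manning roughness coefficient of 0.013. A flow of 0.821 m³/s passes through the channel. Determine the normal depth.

y_n = 0.389 m

Manning's equation rearranged: A R^(2/3) = nQ / (1·√S) = 0.013 × 0.821 / (√0.001701) = 0.2588.
At y = 0.458 m: A R^(2/3) = 0.3383 — over.
At y = 0.316 m: A R^(2/3) = 0.1844 — short.
At y = 0.389 m: A R^(2/3) = 0.2588 — matches.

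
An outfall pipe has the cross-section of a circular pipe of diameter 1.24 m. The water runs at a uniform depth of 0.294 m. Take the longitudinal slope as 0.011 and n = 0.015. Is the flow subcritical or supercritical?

For a circular section of diameter D = 1.24 m at depth y = 0.294 m, the central angle is θ = 2 arccos(1 − 2y/D) = 2.034 rad. Then A = (D²/8)(θ − sin θ) = 0.2191 m² and P = Dθ/2 = 1.261 m.
Hydraulic radius R = A/P = 0.2191/1.261 = 0.1737 m.
V = (1/n) R^(2/3) √S = (1/0.015) × 0.1737^(2/3) × √0.011 = 2.177 m/s. Hydraulic depth D_h = A/T = 0.2191/1.055 = 0.2077 m.
Froude number Fr = V/√(g·D_h) = 2.177/√(9.81×0.2077) = 1.52, which is greater than 1, so the flow is supercritical.

supercritical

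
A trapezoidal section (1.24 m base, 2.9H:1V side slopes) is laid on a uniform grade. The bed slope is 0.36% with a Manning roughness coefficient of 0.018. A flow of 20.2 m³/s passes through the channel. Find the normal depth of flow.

Manning's equation rearranged: A R^(2/3) = nQ / (1·√S) = 0.018 × 20.2 / (√0.0036) = 6.06.
Try y = 1.58 m: A R^(2/3) = 8.198 — too large.
Try y = 1.39 m: A R^(2/3) = 6.048 — close enough.

y_n = 1.39 m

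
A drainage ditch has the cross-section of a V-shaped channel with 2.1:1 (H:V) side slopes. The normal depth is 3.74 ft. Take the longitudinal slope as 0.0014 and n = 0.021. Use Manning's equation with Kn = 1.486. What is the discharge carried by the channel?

For a triangular section with side slope z = 2.1: A = zy² = 2.1×3.74² = 29.37 ft²; P = 2y√(1+z²) = 2×3.74×2.326 = 17.4 ft.
Hydraulic radius R = A/P = 29.37/17.4 = 1.688 ft.
Manning's equation: Q = (1.486/n) A R^(2/3) S^(1/2) = (1.486/0.021) × 29.37 × 1.688^(2/3) × 0.0014^(1/2) = 110 ft³/s.

Q = 110 ft³/s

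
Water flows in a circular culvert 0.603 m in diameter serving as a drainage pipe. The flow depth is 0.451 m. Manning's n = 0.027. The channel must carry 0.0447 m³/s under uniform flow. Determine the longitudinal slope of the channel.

For a circular section of diameter D = 0.603 m at depth y = 0.451 m, the central angle is θ = 2 arccos(1 − 2y/D) = 4.179 rad. Then A = (D²/8)(θ − sin θ) = 0.2291 m² and P = Dθ/2 = 1.26 m.
Hydraulic radius R = A/P = 0.2291/1.26 = 0.1818 m.
From Manning's equation, S = [nQ / (1 A R^(2/3))]² = [0.027 × 0.0447 / (1 × 0.2291 × 0.1818^(2/3))]² = 0.000269.

S = 0.000269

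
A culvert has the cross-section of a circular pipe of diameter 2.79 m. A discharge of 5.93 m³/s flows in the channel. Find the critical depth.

At critical depth, Q² T / (g A³) = 1, i.e. A³/T = Q²/g = 5.93²/9.81 = 3.585.
Try y = 1.33 m: A³/T = 8.531 — over.
Try y = 0.86 m: A³/T = 1.594 — short.
Try y = 1.06 m: A³/T = 3.574 — matches.

y_c = 1.06 m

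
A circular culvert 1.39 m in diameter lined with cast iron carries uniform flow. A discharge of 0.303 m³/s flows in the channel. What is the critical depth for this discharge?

At critical depth, Q² T / (g A³) = 1, i.e. A³/T = Q²/g = 0.303²/9.81 = 0.009359.
Trying y = 0.309 m: A³/T = 0.01372 — too large.
Trying y = 0.244 m: A³/T = 0.005437 — too small.
Trying y = 0.28 m: A³/T = 0.009328 — close enough.

y_c = 0.28 m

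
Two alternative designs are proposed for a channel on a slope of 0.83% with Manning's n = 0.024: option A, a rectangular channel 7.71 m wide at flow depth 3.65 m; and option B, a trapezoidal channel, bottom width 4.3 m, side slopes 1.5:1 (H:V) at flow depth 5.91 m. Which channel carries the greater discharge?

Channel A: Flow area A = b·y = 7.71 × 3.65 = 28.14 m². Wetted perimeter P = b + 2y = 7.71 + 2×3.65 = 15.01 m. Hydraulic radius R = A/P = 28.14/15.01 = 1.875 m. Q_A = (1/0.024)·28.14·1.875^(2/3)·√0.0083 = 162.4 m³/s.
Channel B: With bottom width b = 4.3 m and side slope z = 1.5: A = (b + zy)y = (4.3 + 1.5×5.91)×5.91 = 77.81 m²; P = b + 2y√(1+z²) = 4.3 + 2×5.91×1.803 = 25.61 m. Hydraulic radius R = A/P = 77.81/25.61 = 3.038 m. Q_B = (1/0.024)·77.81·3.038^(2/3)·√0.0083 = 619.6 m³/s.
Q_A = 162.4 m³/s vs Q_B = 619.6 m³/s, so channel B carries more.

channel B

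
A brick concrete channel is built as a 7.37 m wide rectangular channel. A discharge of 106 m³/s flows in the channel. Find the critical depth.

For a rectangular channel, critical depth y_c = (q²/g)^(1/3) where q = Q/b = 106/7.37 = 14.38 m²/s.
So y_c = (14.38²/9.81)^(1/3) = 2.76 m.

y_c = 2.76 m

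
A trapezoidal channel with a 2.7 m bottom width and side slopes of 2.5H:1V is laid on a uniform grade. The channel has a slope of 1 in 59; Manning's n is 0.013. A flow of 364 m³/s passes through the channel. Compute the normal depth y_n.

Manning's equation rearranged: A R^(2/3) = nQ / (1·√S) = 0.013 × 364 / (√0.01695) = 36.35.
Try y = 2.05 m: A R^(2/3) = 17.79 — low.
Try y = 3.1 m: A R^(2/3) = 45.61 — high.
Try y = 2.81 m: A R^(2/3) = 36.32 — ≈ 36.35.

y_n = 2.81 m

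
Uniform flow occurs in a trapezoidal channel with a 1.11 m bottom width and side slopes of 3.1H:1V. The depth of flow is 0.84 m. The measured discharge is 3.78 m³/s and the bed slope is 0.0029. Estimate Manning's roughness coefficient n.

With bottom width b = 1.11 m and side slope z = 3.1: A = (b + zy)y = (1.11 + 3.1×0.84)×0.84 = 3.12 m²; P = b + 2y√(1+z²) = 1.11 + 2×0.84×3.257 = 6.582 m.
Hydraulic radius R = A/P = 3.12/6.582 = 0.474 m.
Rearranging Manning's equation: n = (1/Q) A R^(2/3) S^(1/2) = (1/3.78) × 3.12 × 0.474^(2/3) × √0.0029 = 0.027.

n = 0.027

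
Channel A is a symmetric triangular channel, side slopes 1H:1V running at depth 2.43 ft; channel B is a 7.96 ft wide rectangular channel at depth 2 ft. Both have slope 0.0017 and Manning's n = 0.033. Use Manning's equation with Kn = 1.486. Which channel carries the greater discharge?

channel B

Channel A: For a triangular section with side slope z = 1: A = zy² = 1×2.43² = 5.905 ft²; P = 2y√(1+z²) = 2×2.43×1.414 = 6.873 ft. Hydraulic radius R = A/P = 5.905/6.873 = 0.8591 ft. Q_A = (1.486/0.033)·5.905·0.8591^(2/3)·√0.0017 = 9.908 ft³/s.
Channel B: Flow area A = b·y = 7.96 × 2 = 15.92 ft². Wetted perimeter P = b + 2y = 7.96 + 2×2 = 11.96 ft. Hydraulic radius R = A/P = 15.92/11.96 = 1.331 ft. Q_B = (1.486/0.033)·15.92·1.331^(2/3)·√0.0017 = 35.77 ft³/s.
Q_A = 9.908 ft³/s vs Q_B = 35.77 ft³/s, so channel B carries more.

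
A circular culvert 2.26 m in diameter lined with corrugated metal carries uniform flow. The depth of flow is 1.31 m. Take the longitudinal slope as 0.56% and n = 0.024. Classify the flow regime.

For a circular section of diameter D = 2.26 m at depth y = 1.31 m, the central angle is θ = 2 arccos(1 − 2y/D) = 3.462 rad. Then A = (D²/8)(θ − sin θ) = 2.411 m² and P = Dθ/2 = 3.912 m.
Hydraulic radius R = A/P = 2.411/3.912 = 0.6163 m.
V = (1/n) R^(2/3) √S = (1/0.024) × 0.6163^(2/3) × √0.0056 = 2.258 m/s. Hydraulic depth D_h = A/T = 2.411/2.231 = 1.081 m.
Froude number Fr = V/√(g·D_h) = 2.258/√(9.81×1.081) = 0.694, which is less than 1, so the flow is subcritical.

subcritical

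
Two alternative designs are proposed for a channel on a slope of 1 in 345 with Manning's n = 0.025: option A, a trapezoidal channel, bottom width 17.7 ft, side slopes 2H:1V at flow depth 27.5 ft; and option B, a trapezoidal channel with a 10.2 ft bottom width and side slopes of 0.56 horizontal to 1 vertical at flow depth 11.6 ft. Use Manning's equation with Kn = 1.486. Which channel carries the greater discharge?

Channel A: With bottom width b = 17.7 ft and side slope z = 2: A = (b + zy)y = (17.7 + 2×27.5)×27.5 = 1999 ft²; P = b + 2y√(1+z²) = 17.7 + 2×27.5×2.236 = 140.7 ft. Hydraulic radius R = A/P = 1999/140.7 = 14.21 ft. Q_A = (1.486/0.025)·1999·14.21^(2/3)·√0.002899 = 37540 ft³/s.
Channel B: With bottom width b = 10.2 ft and side slope z = 0.56: A = (b + zy)y = (10.2 + 0.56×11.6)×11.6 = 193.7 ft²; P = b + 2y√(1+z²) = 10.2 + 2×11.6×1.146 = 36.79 ft. Hydraulic radius R = A/P = 193.7/36.79 = 5.264 ft. Q_B = (1.486/0.025)·193.7·5.264^(2/3)·√0.002899 = 1876 ft³/s.
Q_A = 37540 ft³/s vs Q_B = 1876 ft³/s, so channel A carries more.

channel A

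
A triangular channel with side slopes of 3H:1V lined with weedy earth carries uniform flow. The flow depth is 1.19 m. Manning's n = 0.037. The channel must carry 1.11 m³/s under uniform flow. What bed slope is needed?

S = 0.0002

For a triangular section with side slope z = 3: A = zy² = 3×1.19² = 4.248 m²; P = 2y√(1+z²) = 2×1.19×3.162 = 7.526 m.
Hydraulic radius R = A/P = 4.248/7.526 = 0.5645 m.
From Manning's equation, S = [nQ / (1 A R^(2/3))]² = [0.037 × 1.11 / (1 × 4.248 × 0.5645^(2/3))]² = 0.0002.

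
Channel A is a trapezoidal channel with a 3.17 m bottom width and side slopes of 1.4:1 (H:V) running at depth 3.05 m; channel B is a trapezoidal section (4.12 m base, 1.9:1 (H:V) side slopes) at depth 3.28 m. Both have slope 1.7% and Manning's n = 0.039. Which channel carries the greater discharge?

channel B

Channel A: With bottom width b = 3.17 m and side slope z = 1.4: A = (b + zy)y = (3.17 + 1.4×3.05)×3.05 = 22.69 m²; P = b + 2y√(1+z²) = 3.17 + 2×3.05×1.72 = 13.66 m. Hydraulic radius R = A/P = 22.69/13.66 = 1.661 m. Q_A = (1/0.039)·22.69·1.661^(2/3)·√0.017 = 106.4 m³/s.
Channel B: With bottom width b = 4.12 m and side slope z = 1.9: A = (b + zy)y = (4.12 + 1.9×3.28)×3.28 = 33.95 m²; P = b + 2y√(1+z²) = 4.12 + 2×3.28×2.147 = 18.2 m. Hydraulic radius R = A/P = 33.95/18.2 = 1.865 m. Q_B = (1/0.039)·33.95·1.865^(2/3)·√0.017 = 172 m³/s.
Q_A = 106.4 m³/s vs Q_B = 172 m³/s, so channel B carries more.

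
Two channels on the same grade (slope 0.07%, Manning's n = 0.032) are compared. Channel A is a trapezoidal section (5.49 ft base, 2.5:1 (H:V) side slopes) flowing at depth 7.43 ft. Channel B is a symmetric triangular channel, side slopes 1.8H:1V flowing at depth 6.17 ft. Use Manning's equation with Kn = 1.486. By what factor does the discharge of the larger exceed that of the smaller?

3.35

Channel A: With bottom width b = 5.49 ft and side slope z = 2.5: A = (b + zy)y = (5.49 + 2.5×7.43)×7.43 = 178.8 ft²; P = b + 2y√(1+z²) = 5.49 + 2×7.43×2.693 = 45.5 ft. Hydraulic radius R = A/P = 178.8/45.5 = 3.93 ft. Q_A = (1.486/0.032)·178.8·3.93^(2/3)·√0.0007 = 547 ft³/s.
Channel B: For a triangular section with side slope z = 1.8: A = zy² = 1.8×6.17² = 68.52 ft²; P = 2y√(1+z²) = 2×6.17×2.059 = 25.41 ft. Hydraulic radius R = A/P = 68.52/25.41 = 2.697 ft. Q_B = (1.486/0.032)·68.52·2.697^(2/3)·√0.0007 = 163.1 ft³/s.
The larger discharge is 547 ft³/s and the smaller is 163.1 ft³/s; the ratio is 3.35.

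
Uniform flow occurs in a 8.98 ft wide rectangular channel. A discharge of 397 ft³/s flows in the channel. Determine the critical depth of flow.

y_c = 3.93 ft

For a rectangular channel, critical depth y_c = (q²/g)^(1/3) where q = Q/b = 397/8.98 = 44.21 ft²/s.
So y_c = (44.21²/32.2)^(1/3) = 3.93 ft.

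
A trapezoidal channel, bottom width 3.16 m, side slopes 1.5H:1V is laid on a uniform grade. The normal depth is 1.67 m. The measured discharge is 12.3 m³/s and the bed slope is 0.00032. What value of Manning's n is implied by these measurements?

With bottom width b = 3.16 m and side slope z = 1.5: A = (b + zy)y = (3.16 + 1.5×1.67)×1.67 = 9.461 m²; P = b + 2y√(1+z²) = 3.16 + 2×1.67×1.803 = 9.181 m.
Hydraulic radius R = A/P = 9.461/9.181 = 1.03 m.
Rearranging Manning's equation: n = (1/Q) A R^(2/3) S^(1/2) = (1/12.3) × 9.461 × 1.03^(2/3) × √0.00032 = 0.014.

n = 0.014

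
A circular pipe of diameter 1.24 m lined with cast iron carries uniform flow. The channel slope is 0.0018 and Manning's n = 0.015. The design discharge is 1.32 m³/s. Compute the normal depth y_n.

y_n = 0.873 m

Manning's equation rearranged: A R^(2/3) = nQ / (1·√S) = 0.015 × 1.32 / (√0.0018) = 0.4667.
At y = 0.679 m: A R^(2/3) = 0.3217 — too small.
At y = 0.986 m: A R^(2/3) = 0.5374 — too large.
At y = 0.873 m: A R^(2/3) = 0.4666 — matches.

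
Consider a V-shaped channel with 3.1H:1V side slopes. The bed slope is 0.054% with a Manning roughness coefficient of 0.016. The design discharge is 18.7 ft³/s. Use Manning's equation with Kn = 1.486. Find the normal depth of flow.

y_n = 1.77 ft

Manning's equation rearranged: A R^(2/3) = nQ / (1.486·√S) = 0.016 × 18.7 / (1.486 × √0.00054) = 8.665.
At y = 1.55 ft: A R^(2/3) = 6.08 — short.
At y = 1.77 ft: A R^(2/3) = 8.662 — matches.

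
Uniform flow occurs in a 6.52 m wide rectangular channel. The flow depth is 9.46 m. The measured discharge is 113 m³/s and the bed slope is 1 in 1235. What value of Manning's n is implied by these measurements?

Flow area A = b·y = 6.52 × 9.46 = 61.68 m². Wetted perimeter P = b + 2y = 6.52 + 2×9.46 = 25.44 m.
Hydraulic radius R = A/P = 61.68/25.44 = 2.424 m.
Rearranging Manning's equation: n = (1/Q) A R^(2/3) S^(1/2) = (1/113) × 61.68 × 2.424^(2/3) × √0.0008097 = 0.028.

n = 0.028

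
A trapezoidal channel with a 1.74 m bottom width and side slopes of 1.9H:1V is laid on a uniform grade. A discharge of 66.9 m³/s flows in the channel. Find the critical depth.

At critical depth, Q² T / (g A³) = 1, i.e. A³/T = Q²/g = 66.9²/9.81 = 456.2.
At y = 2.17 m: A³/T = 206.2 — short.
At y = 2.61 m: A³/T = 458.5 — close enough.

y_c = 2.61 m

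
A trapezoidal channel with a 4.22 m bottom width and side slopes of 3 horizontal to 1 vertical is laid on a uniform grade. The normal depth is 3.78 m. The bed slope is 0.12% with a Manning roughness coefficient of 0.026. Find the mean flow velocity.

With bottom width b = 4.22 m and side slope z = 3: A = (b + zy)y = (4.22 + 3×3.78)×3.78 = 58.82 m²; P = b + 2y√(1+z²) = 4.22 + 2×3.78×3.162 = 28.13 m.
Hydraulic radius R = A/P = 58.82/28.13 = 2.091 m.
From Manning's equation, V = (1/n) R^(2/3) S^(1/2) = (1/0.026) × 2.091^(2/3) × 0.0012^(1/2) = 2.18 m/s.

V = 2.18 m/s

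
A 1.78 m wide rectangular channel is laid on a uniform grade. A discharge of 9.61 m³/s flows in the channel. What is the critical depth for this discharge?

y_c = 1.44 m

For a rectangular channel, critical depth y_c = (q²/g)^(1/3) where q = Q/b = 9.61/1.78 = 5.399 m²/s.
So y_c = (5.399²/9.81)^(1/3) = 1.44 m.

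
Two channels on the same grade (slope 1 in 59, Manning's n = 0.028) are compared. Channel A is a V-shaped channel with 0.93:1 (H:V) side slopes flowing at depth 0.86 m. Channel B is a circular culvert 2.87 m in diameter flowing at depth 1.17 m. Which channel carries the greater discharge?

Channel A: For a triangular section with side slope z = 0.93: A = zy² = 0.93×0.86² = 0.6878 m²; P = 2y√(1+z²) = 2×0.86×1.366 = 2.349 m. Hydraulic radius R = A/P = 0.6878/2.349 = 0.2928 m. Q_A = (1/0.028)·0.6878·0.2928^(2/3)·√0.01695 = 1.41 m³/s.
Channel B: For a circular section of diameter D = 2.87 m at depth y = 1.17 m, the central angle is θ = 2 arccos(1 − 2y/D) = 2.77 rad. Then A = (D²/8)(θ − sin θ) = 2.478 m² and P = Dθ/2 = 3.975 m. Hydraulic radius R = A/P = 2.478/3.975 = 0.6235 m. Q_B = (1/0.028)·2.478·0.6235^(2/3)·√0.01695 = 8.41 m³/s.
Q_A = 1.41 m³/s vs Q_B = 8.41 m³/s, so channel B carries more.

channel B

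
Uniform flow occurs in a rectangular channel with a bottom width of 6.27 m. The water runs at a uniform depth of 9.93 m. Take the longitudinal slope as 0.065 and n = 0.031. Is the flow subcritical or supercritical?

supercritical

Flow area A = b·y = 6.27 × 9.93 = 62.26 m². Wetted perimeter P = b + 2y = 6.27 + 2×9.93 = 26.13 m.
Hydraulic radius R = A/P = 62.26/26.13 = 2.383 m.
V = (1/n) R^(2/3) √S = (1/0.031) × 2.383^(2/3) × √0.065 = 14.67 m/s. Hydraulic depth D_h = A/T = 62.26/6.27 = 9.93 m.
Froude number Fr = V/√(g·D_h) = 14.67/√(9.81×9.93) = 1.49, which is greater than 1, so the flow is supercritical.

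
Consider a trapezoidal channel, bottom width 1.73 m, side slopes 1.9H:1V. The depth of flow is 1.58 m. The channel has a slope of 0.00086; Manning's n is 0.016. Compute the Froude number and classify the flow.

subcritical

With bottom width b = 1.73 m and side slope z = 1.9: A = (b + zy)y = (1.73 + 1.9×1.58)×1.58 = 7.477 m²; P = b + 2y√(1+z²) = 1.73 + 2×1.58×2.147 = 8.515 m.
Hydraulic radius R = A/P = 7.477/8.515 = 0.8781 m.
V = (1/n) R^(2/3) √S = (1/0.016) × 0.8781^(2/3) × √0.00086 = 1.681 m/s. Hydraulic depth D_h = A/T = 7.477/7.734 = 0.9667 m.
Froude number Fr = V/√(g·D_h) = 1.681/√(9.81×0.9667) = 0.546, which is less than 1, so the flow is subcritical.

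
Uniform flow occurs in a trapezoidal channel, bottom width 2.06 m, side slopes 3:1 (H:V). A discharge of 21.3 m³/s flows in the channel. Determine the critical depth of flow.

y_c = 1.29 m

At critical depth, Q² T / (g A³) = 1, i.e. A³/T = Q²/g = 21.3²/9.81 = 46.25.
Trying y = 1.59 m: A³/T = 110.4 — high.
Trying y = 1.13 m: A³/T = 26.42 — low.
Trying y = 1.29 m: A³/T = 45.68 — close enough.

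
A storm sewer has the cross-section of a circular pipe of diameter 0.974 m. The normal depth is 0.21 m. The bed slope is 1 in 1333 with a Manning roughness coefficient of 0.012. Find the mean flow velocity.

V = 0.572 m/s

For a circular section of diameter D = 0.974 m at depth y = 0.21 m, the central angle is θ = 2 arccos(1 − 2y/D) = 1.932 rad. Then A = (D²/8)(θ − sin θ) = 0.1181 m² and P = Dθ/2 = 0.9407 m.
Hydraulic radius R = A/P = 0.1181/0.9407 = 0.1255 m.
From Manning's equation, V = (1/n) R^(2/3) S^(1/2) = (1/0.012) × 0.1255^(2/3) × 0.0007502^(1/2) = 0.572 m/s.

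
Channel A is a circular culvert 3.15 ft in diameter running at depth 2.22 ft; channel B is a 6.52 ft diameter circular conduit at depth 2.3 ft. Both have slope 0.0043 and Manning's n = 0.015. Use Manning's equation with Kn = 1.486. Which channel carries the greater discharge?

Channel A: For a circular section of diameter D = 3.15 ft at depth y = 2.22 ft, the central angle is θ = 2 arccos(1 − 2y/D) = 3.985 rad. Then A = (D²/8)(θ − sin θ) = 5.87 ft² and P = Dθ/2 = 6.277 ft. Hydraulic radius R = A/P = 5.87/6.277 = 0.9351 ft. Q_A = (1.486/0.015)·5.87·0.9351^(2/3)·√0.0043 = 36.47 ft³/s.
Channel B: For a circular section of diameter D = 6.52 ft at depth y = 2.3 ft, the central angle is θ = 2 arccos(1 − 2y/D) = 2.544 rad. Then A = (D²/8)(θ − sin θ) = 10.53 ft² and P = Dθ/2 = 8.293 ft. Hydraulic radius R = A/P = 10.53/8.293 = 1.269 ft. Q_B = (1.486/0.015)·10.53·1.269^(2/3)·√0.0043 = 80.17 ft³/s.
Q_A = 36.47 ft³/s vs Q_B = 80.17 ft³/s, so channel B carries more.

channel B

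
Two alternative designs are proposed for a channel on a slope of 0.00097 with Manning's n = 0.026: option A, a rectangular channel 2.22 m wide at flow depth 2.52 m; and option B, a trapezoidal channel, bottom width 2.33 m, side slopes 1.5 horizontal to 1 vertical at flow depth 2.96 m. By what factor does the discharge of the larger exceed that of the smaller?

Channel A: Flow area A = b·y = 2.22 × 2.52 = 5.594 m². Wetted perimeter P = b + 2y = 2.22 + 2×2.52 = 7.26 m. Hydraulic radius R = A/P = 5.594/7.26 = 0.7706 m. Q_A = (1/0.026)·5.594·0.7706^(2/3)·√0.00097 = 5.633 m³/s.
Channel B: With bottom width b = 2.33 m and side slope z = 1.5: A = (b + zy)y = (2.33 + 1.5×2.96)×2.96 = 20.04 m²; P = b + 2y√(1+z²) = 2.33 + 2×2.96×1.803 = 13 m. Hydraulic radius R = A/P = 20.04/13 = 1.541 m. Q_B = (1/0.026)·20.04·1.541^(2/3)·√0.00097 = 32.03 m³/s.
The larger discharge is 32.03 m³/s and the smaller is 5.633 m³/s; the ratio is 5.69.

5.69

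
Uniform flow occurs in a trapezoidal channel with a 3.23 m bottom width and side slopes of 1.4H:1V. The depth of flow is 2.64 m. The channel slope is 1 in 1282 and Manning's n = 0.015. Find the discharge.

Q = 44.3 m³/s

With bottom width b = 3.23 m and side slope z = 1.4: A = (b + zy)y = (3.23 + 1.4×2.64)×2.64 = 18.28 m²; P = b + 2y√(1+z²) = 3.23 + 2×2.64×1.72 = 12.31 m.
Hydraulic radius R = A/P = 18.28/12.31 = 1.485 m.
Manning's equation: Q = (1/n) A R^(2/3) S^(1/2) = (1/0.015) × 18.28 × 1.485^(2/3) × 0.00078^(1/2) = 44.3 m³/s.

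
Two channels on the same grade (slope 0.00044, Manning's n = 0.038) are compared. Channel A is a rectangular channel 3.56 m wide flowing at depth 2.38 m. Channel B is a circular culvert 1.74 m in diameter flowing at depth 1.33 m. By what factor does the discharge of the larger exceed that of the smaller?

Channel A: Flow area A = b·y = 3.56 × 2.38 = 8.473 m². Wetted perimeter P = b + 2y = 3.56 + 2×2.38 = 8.32 m. Hydraulic radius R = A/P = 8.473/8.32 = 1.018 m. Q_A = (1/0.038)·8.473·1.018^(2/3)·√0.00044 = 4.734 m³/s.
Channel B: For a circular section of diameter D = 1.74 m at depth y = 1.33 m, the central angle is θ = 2 arccos(1 − 2y/D) = 4.256 rad. Then A = (D²/8)(θ − sin θ) = 1.95 m² and P = Dθ/2 = 3.703 m. Hydraulic radius R = A/P = 1.95/3.703 = 0.5267 m. Q_B = (1/0.038)·1.95·0.5267^(2/3)·√0.00044 = 0.7022 m³/s.
The larger discharge is 4.734 m³/s and the smaller is 0.7022 m³/s; the ratio is 6.74.

6.74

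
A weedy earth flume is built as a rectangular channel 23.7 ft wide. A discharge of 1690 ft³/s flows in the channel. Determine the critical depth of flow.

y_c = 5.41 ft

For a rectangular channel, critical depth y_c = (q²/g)^(1/3) where q = Q/b = 1690/23.7 = 71.31 ft²/s.
So y_c = (71.31²/32.2)^(1/3) = 5.41 ft.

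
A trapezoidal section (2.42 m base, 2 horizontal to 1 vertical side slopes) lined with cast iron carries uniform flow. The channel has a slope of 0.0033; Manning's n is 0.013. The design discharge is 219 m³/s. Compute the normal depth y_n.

Manning's equation rearranged: A R^(2/3) = nQ / (1·√S) = 0.013 × 219 / (√0.0033) = 49.56.
At y = 3.83 m: A R^(2/3) = 60.77 — too large.
At y = 2.69 m: A R^(2/3) = 26.9 — too small.
At y = 3.51 m: A R^(2/3) = 49.55 — ≈ 49.56.

y_n = 3.51 m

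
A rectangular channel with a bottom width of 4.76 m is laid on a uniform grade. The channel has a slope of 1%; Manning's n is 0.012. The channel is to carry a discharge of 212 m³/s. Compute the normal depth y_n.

Manning's equation rearranged: A R^(2/3) = nQ / (1·√S) = 0.012 × 212 / (√0.01) = 25.44.
Try y = 3.21 m: A R^(2/3) = 18.82 — short.
Try y = 5.04 m: A R^(2/3) = 33.05 — over.
Try y = 4.07 m: A R^(2/3) = 25.41 — close enough.

y_n = 4.07 m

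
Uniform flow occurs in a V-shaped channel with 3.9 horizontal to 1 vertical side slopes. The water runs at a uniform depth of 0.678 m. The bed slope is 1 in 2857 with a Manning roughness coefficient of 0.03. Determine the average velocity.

For a triangular section with side slope z = 3.9: A = zy² = 3.9×0.678² = 1.793 m²; P = 2y√(1+z²) = 2×0.678×4.026 = 5.459 m.
Hydraulic radius R = A/P = 1.793/5.459 = 0.3284 m.
From Manning's equation, V = (1/n) R^(2/3) S^(1/2) = (1/0.03) × 0.3284^(2/3) × 0.00035^(1/2) = 0.297 m/s.

V = 0.297 m/s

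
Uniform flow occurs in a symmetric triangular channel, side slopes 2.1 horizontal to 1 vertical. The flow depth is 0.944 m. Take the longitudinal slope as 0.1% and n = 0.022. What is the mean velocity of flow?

V = 0.814 m/s

For a triangular section with side slope z = 2.1: A = zy² = 2.1×0.944² = 1.871 m²; P = 2y√(1+z²) = 2×0.944×2.326 = 4.391 m.
Hydraulic radius R = A/P = 1.871/4.391 = 0.4262 m.
From Manning's equation, V = (1/n) R^(2/3) S^(1/2) = (1/0.022) × 0.4262^(2/3) × 0.001^(1/2) = 0.814 m/s.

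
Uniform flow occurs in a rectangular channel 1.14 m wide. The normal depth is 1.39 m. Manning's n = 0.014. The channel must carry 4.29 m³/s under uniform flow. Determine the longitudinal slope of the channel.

Flow area A = b·y = 1.14 × 1.39 = 1.585 m². Wetted perimeter P = b + 2y = 1.14 + 2×1.39 = 3.92 m.
Hydraulic radius R = A/P = 1.585/3.92 = 0.4042 m.
From Manning's equation, S = [nQ / (1 A R^(2/3))]² = [0.014 × 4.29 / (1 × 1.585 × 0.4042^(2/3))]² = 0.00481.

S = 0.00481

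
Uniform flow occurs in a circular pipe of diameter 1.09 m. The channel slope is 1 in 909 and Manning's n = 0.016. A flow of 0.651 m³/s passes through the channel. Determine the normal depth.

Manning's equation rearranged: A R^(2/3) = nQ / (1·√S) = 0.016 × 0.651 / (√0.0011) = 0.314.
Trying y = 0.546 m: A R^(2/3) = 0.1967 — short.
Trying y = 0.864 m: A R^(2/3) = 0.3799 — over.
Trying y = 0.738 m: A R^(2/3) = 0.3141 — close enough.

y_n = 0.738 m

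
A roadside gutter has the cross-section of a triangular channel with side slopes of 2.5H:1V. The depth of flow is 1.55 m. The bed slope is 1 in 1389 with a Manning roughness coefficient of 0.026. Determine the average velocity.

For a triangular section with side slope z = 2.5: A = zy² = 2.5×1.55² = 6.006 m²; P = 2y√(1+z²) = 2×1.55×2.693 = 8.347 m.
Hydraulic radius R = A/P = 6.006/8.347 = 0.7196 m.
From Manning's equation, V = (1/n) R^(2/3) S^(1/2) = (1/0.026) × 0.7196^(2/3) × 0.0007199^(1/2) = 0.829 m/s.

V = 0.829 m/s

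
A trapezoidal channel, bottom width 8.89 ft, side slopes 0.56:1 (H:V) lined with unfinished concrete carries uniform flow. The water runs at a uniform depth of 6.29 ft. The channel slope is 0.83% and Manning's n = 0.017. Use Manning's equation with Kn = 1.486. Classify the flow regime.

supercritical

With bottom width b = 8.89 ft and side slope z = 0.56: A = (b + zy)y = (8.89 + 0.56×6.29)×6.29 = 78.07 ft²; P = b + 2y√(1+z²) = 8.89 + 2×6.29×1.146 = 23.31 ft.
Hydraulic radius R = A/P = 78.07/23.31 = 3.35 ft.
V = (1.486/n) R^(2/3) √S = (1.486/0.017) × 3.35^(2/3) × √0.0083 = 17.83 ft/s. Hydraulic depth D_h = A/T = 78.07/15.93 = 4.9 ft.
Froude number Fr = V/√(g·D_h) = 17.83/√(32.2×4.9) = 1.42, which is greater than 1, so the flow is supercritical.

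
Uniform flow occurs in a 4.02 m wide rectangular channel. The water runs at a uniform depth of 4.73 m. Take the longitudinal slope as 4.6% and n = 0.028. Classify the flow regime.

Flow area A = b·y = 4.02 × 4.73 = 19.01 m². Wetted perimeter P = b + 2y = 4.02 + 2×4.73 = 13.48 m.
Hydraulic radius R = A/P = 19.01/13.48 = 1.411 m.
V = (1/n) R^(2/3) √S = (1/0.028) × 1.411^(2/3) × √0.046 = 9.634 m/s. Hydraulic depth D_h = A/T = 19.01/4.02 = 4.73 m.
Froude number Fr = V/√(g·D_h) = 9.634/√(9.81×4.73) = 1.41, which is greater than 1, so the flow is supercritical.

supercritical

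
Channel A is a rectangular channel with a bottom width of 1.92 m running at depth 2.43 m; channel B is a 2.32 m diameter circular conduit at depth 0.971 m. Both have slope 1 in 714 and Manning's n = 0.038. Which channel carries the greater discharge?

Channel A: Flow area A = b·y = 1.92 × 2.43 = 4.666 m². Wetted perimeter P = b + 2y = 1.92 + 2×2.43 = 6.78 m. Hydraulic radius R = A/P = 4.666/6.78 = 0.6881 m. Q_A = (1/0.038)·4.666·0.6881^(2/3)·√0.001401 = 3.581 m³/s.
Channel B: For a circular section of diameter D = 2.32 m at depth y = 0.971 m, the central angle is θ = 2 arccos(1 − 2y/D) = 2.814 rad. Then A = (D²/8)(θ − sin θ) = 1.677 m² and P = Dθ/2 = 3.265 m. Hydraulic radius R = A/P = 1.677/3.265 = 0.5137 m. Q_B = (1/0.038)·1.677·0.5137^(2/3)·√0.001401 = 1.059 m³/s.
Q_A = 3.581 m³/s vs Q_B = 1.059 m³/s, so channel A carries more.

channel A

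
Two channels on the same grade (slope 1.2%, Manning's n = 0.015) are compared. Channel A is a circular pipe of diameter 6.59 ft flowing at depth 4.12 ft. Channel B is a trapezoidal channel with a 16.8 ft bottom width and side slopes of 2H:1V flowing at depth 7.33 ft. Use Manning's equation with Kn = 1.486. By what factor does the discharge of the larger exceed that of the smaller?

18.9

Channel A: For a circular section of diameter D = 6.59 ft at depth y = 4.12 ft, the central angle is θ = 2 arccos(1 − 2y/D) = 3.648 rad. Then A = (D²/8)(θ − sin θ) = 22.43 ft² and P = Dθ/2 = 12.02 ft. Hydraulic radius R = A/P = 22.43/12.02 = 1.866 ft. Q_A = (1.486/0.015)·22.43·1.866^(2/3)·√0.012 = 369.1 ft³/s.
Channel B: With bottom width b = 16.8 ft and side slope z = 2: A = (b + zy)y = (16.8 + 2×7.33)×7.33 = 230.6 ft²; P = b + 2y√(1+z²) = 16.8 + 2×7.33×2.236 = 49.58 ft. Hydraulic radius R = A/P = 230.6/49.58 = 4.651 ft. Q_B = (1.486/0.015)·230.6·4.651^(2/3)·√0.012 = 6973 ft³/s.
The larger discharge is 6973 ft³/s and the smaller is 369.1 ft³/s; the ratio is 18.9.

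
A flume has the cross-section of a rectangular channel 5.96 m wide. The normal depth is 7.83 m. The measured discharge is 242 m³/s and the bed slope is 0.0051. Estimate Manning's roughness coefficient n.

n = 0.023

Flow area A = b·y = 5.96 × 7.83 = 46.67 m². Wetted perimeter P = b + 2y = 5.96 + 2×7.83 = 21.62 m.
Hydraulic radius R = A/P = 46.67/21.62 = 2.159 m.
Rearranging Manning's equation: n = (1/Q) A R^(2/3) S^(1/2) = (1/242) × 46.67 × 2.159^(2/3) × √0.0051 = 0.023.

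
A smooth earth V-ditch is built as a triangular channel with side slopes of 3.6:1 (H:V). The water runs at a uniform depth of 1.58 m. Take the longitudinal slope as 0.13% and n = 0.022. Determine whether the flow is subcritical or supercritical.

For a triangular section with side slope z = 3.6: A = zy² = 3.6×1.58² = 8.987 m²; P = 2y√(1+z²) = 2×1.58×3.736 = 11.81 m.
Hydraulic radius R = A/P = 8.987/11.81 = 0.7612 m.
V = (1/n) R^(2/3) √S = (1/0.022) × 0.7612^(2/3) × √0.0013 = 1.366 m/s. Hydraulic depth D_h = A/T = 8.987/11.38 = 0.79 m.
Froude number Fr = V/√(g·D_h) = 1.366/√(9.81×0.79) = 0.491, which is less than 1, so the flow is subcritical.

subcritical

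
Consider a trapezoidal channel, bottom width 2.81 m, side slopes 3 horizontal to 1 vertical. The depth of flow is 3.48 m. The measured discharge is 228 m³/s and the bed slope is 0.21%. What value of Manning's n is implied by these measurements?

n = 0.014

With bottom width b = 2.81 m and side slope z = 3: A = (b + zy)y = (2.81 + 3×3.48)×3.48 = 46.11 m²; P = b + 2y√(1+z²) = 2.81 + 2×3.48×3.162 = 24.82 m.
Hydraulic radius R = A/P = 46.11/24.82 = 1.858 m.
Rearranging Manning's equation: n = (1/Q) A R^(2/3) S^(1/2) = (1/228) × 46.11 × 1.858^(2/3) × √0.0021 = 0.014.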